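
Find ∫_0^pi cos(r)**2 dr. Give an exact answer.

Use the identity cos^2(r) = (1 + cos(2*r))/2.
An antiderivative is F(r) = r/2 + sin(2*r)/4.
Then F(pi) - F(0) = (pi/2) - (0) = pi/2.

pi/2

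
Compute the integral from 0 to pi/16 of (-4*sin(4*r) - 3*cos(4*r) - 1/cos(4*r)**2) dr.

An antiderivative is F(r) = -3*sin(4*r)/4 + cos(4*r) - tan(4*r)/4.
Then F(pi/16) - F(0) = (-1/4 + sqrt(2)/8) - (1) = -5/4 + sqrt(2)/8.

-5/4 + sqrt(2)/8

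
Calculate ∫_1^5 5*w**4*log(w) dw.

Integrate by parts once (u = ln w, dv = 5*w**4 dw).
An antiderivative is F(w) = w**5*(5*log(w) - 1)/5.
Then F(5) - F(1) = (-625 + 3125*log(5)) - (-1/5) = -3124/5 + 3125*log(5).

-3124/5 + 3125*log(5)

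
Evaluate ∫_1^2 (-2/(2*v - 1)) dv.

An antiderivative is F(v) = -log(2*v - 1).
Then F(2) - F(1) = (-log(3)) - (0) = -log(3).

-log(3)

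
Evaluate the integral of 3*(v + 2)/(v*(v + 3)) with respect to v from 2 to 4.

log(28/5)

Factor the denominator: v**2 + 3*v = (v + 3)v.
Partial fractions: 3*(v + 2)/(v*(v + 3)) = 1/(v + 3) + 2/v.
An antiderivative is F(v) = 2*log(v) + log(v + 3).
Then F(4) - F(2) = (log(7) + 4*log(2)) - (log(20)) = log(28/5).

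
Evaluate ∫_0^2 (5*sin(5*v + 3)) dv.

Let u = 5*v + 3, so du = 5 dv. When v = 0, u = 3; when v = 2, u = 13.
The integral becomes ∫ sin(u) du from 3 to 13, with antiderivative -cos(u).
Back in v: F(v) = -cos(5*v + 3).
Then F(2) - F(0) = (-cos(13)) - (-cos(3)) = cos(3) - cos(13).

cos(3) - cos(13)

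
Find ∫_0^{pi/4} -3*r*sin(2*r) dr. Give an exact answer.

Integrate by parts once (u = r, dv = -3*sin(2*r) dr).
An antiderivative is F(r) = 3*r*cos(2*r)/2 - 3*sin(2*r)/4.
Then F(pi/4) - F(0) = (-3/4) - (0) = -3/4.

-3/4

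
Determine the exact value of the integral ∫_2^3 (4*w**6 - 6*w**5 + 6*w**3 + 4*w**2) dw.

26645/42

By the power rule, an antiderivative is F(w) = 4*w**7/7 - w**6 + 3*w**4/2 + 4*w**3/3.
Then F(3) - F(2) = (9495/14) - (920/21) = 26645/42.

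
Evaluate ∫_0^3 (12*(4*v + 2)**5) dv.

Let u = 4*v + 2, so du = 4 dv. When v = 0, u = 2; when v = 3, u = 14.
The integral becomes 3·∫ u**5 du from 2 to 14, with antiderivative u**6/2.
Back in v: F(v) = (4*v + 2)**6/2.
Then F(3) - F(0) = (3764768) - (32) = 3764736.

3764736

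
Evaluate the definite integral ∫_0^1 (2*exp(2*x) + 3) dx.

2 + exp(2)

An antiderivative is F(x) = exp(2*x) + 3*x.
Then F(1) - F(0) = (3 + exp(2)) - (1) = 2 + exp(2).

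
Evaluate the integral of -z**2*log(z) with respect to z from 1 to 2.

Integrate by parts once (u = ln z, dv = -z**2 dz).
An antiderivative is F(z) = -z**3*(3*log(z) - 1)/9.
Then F(2) - F(1) = (8/9 - 8*log(2)/3) - (1/9) = 7/9 - 8*log(2)/3.

7/9 - 8*log(2)/3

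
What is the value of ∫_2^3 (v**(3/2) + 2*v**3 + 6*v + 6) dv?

By the power rule, an antiderivative is F(v) = 2*v**(5/2)/5 + v**4/2 + 3*v**2 + 6*v.
Then F(3) - F(2) = (18*sqrt(3)/5 + 171/2) - (8*sqrt(2)/5 + 32) = -8*sqrt(2)/5 + 18*sqrt(3)/5 + 107/2.

-8*sqrt(2)/5 + 18*sqrt(3)/5 + 107/2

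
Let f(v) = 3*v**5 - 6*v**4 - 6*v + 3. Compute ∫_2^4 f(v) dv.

3978/5

By the power rule, an antiderivative is F(v) = v**6/2 - 6*v**5/5 - 3*v**2 + 3*v.
Then F(4) - F(2) = (3916/5) - (-62/5) = 3978/5.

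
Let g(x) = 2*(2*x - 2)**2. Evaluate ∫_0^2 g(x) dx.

16/3

Let u = 2*x - 2, so du = 2 dx. When x = 0, u = -2; when x = 2, u = 2.
The integral becomes ∫ u**2 du from -2 to 2, with antiderivative u**3/3.
Back in x: F(x) = (2*x - 2)**3/3.
Then F(2) - F(0) = (8/3) - (-8/3) = 16/3.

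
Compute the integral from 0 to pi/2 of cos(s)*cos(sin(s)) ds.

Let u = sin(s), so du = cos(s) ds. When s = 0, u = 0; when s = pi/2, u = 1.
The integral becomes ∫ cos(u) du from 0 to 1, with antiderivative sin(u).
Back in s: F(s) = sin(sin(s)).
Then F(pi/2) - F(0) = (sin(1)) - (0) = sin(1).

sin(1)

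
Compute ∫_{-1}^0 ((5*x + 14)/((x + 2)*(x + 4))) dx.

Factor the denominator: x**2 + 6*x + 8 = (x + 4)(x + 2).
Partial fractions: (5*x + 14)/((x + 2)*(x + 4)) = 3/(x + 4) + 2/(x + 2).
An antiderivative is F(x) = 2*log(x + 2) + 3*log(x + 4).
Then F(0) - F(-1) = (8*log(2)) - (log(27)) = -3*log(3) + 8*log(2).

-3*log(3) + 8*log(2)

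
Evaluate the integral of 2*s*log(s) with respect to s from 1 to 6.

-35/2 + 36*log(2) + 36*log(3)

Integrate by parts once (u = ln s, dv = 2*s ds).
An antiderivative is F(s) = s**2*(2*log(s) - 1)/2.
Then F(6) - F(1) = (-18 + 36*log(2) + 36*log(3)) - (-1/2) = -35/2 + 36*log(2) + 36*log(3).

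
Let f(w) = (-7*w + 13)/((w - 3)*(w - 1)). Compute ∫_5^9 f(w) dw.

Factor the denominator: w**2 - 4*w + 3 = (w - 1)(w - 3).
Partial fractions: (-7*w + 13)/((w - 3)*(w - 1)) = -3/(w - 1) - 4/(w - 3).
An antiderivative is F(w) = -4*log(w - 3) - 3*log(w - 1).
Then F(9) - F(5) = (-13*log(2) - 4*log(3)) - (-10*log(2)) = -4*log(3) - 3*log(2).

-4*log(3) - 3*log(2)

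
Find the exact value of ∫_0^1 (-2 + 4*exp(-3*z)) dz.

-2/3 - 4*exp(-3)/3

An antiderivative is F(z) = -2*z - 4*exp(-3*z)/3.
Then F(1) - F(0) = (-2 - 4*exp(-3)/3) - (-4/3) = -2/3 - 4*exp(-3)/3.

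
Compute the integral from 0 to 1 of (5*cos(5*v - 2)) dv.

sin(3) + sin(2)

Let u = 5*v - 2, so du = 5 dv. When v = 0, u = -2; when v = 1, u = 3.
The integral becomes ∫ cos(u) du from -2 to 3, with antiderivative sin(u).
Back in v: F(v) = sin(5*v - 2).
Then F(1) - F(0) = (sin(3)) - (-sin(2)) = sin(3) + sin(2).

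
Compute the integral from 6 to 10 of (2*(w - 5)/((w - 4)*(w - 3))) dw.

Factor the denominator: w**2 - 7*w + 12 = (w - 3)(w - 4).
Partial fractions: 2*(w - 5)/((w - 4)*(w - 3)) = 4/(w - 3) - 2/(w - 4).
An antiderivative is F(w) = -2*log(w - 4) + 4*log(w - 3).
Then F(10) - F(6) = (-2*log(3) - 2*log(2) + 4*log(7)) - (log(81/4)) = -6*log(3) + 4*log(7).

-6*log(3) + 4*log(7)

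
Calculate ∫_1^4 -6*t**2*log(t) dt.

42 - 256*log(2)

Integrate by parts once (u = ln t, dv = -6*t**2 dt).
An antiderivative is F(t) = -2*t**3*(3*log(t) - 1)/3.
Then F(4) - F(1) = (128/3 - 256*log(2)) - (2/3) = 42 - 256*log(2).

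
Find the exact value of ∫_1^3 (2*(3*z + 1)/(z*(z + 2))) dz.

Factor the denominator: z**2 + 2*z = (z + 2)z.
Partial fractions: 2*(3*z + 1)/(z*(z + 2)) = 5/(z + 2) + 1/z.
An antiderivative is F(z) = log(z) + 5*log(z + 2).
Then F(3) - F(1) = (log(3) + 5*log(5)) - (5*log(3)) = -4*log(3) + 5*log(5).

-4*log(3) + 5*log(5)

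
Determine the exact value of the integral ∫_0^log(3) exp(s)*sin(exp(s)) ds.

cos(1) - cos(3)

Let u = exp(s), so du = exp(s) ds. When s = 0, u = 1; when s = log(3), u = 3.
The integral becomes ∫ sin(u) du from 1 to 3, with antiderivative -cos(u).
Back in s: F(s) = -cos(exp(s)).
Then F(log(3)) - F(0) = (-cos(3)) - (-cos(1)) = cos(1) - cos(3).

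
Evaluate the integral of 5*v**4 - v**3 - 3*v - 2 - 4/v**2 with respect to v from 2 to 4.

By the power rule, an antiderivative is F(v) = v**5 - v**4/4 - 3*v**2/2 - 2*v + 4/v.
Then F(4) - F(2) = (929) - (20) = 909.

909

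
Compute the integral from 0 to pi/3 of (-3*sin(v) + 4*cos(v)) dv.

-3/2 + 2*sqrt(3)

An antiderivative is F(v) = 4*sin(v) + 3*cos(v).
Then F(pi/3) - F(0) = (3/2 + 2*sqrt(3)) - (3) = -3/2 + 2*sqrt(3).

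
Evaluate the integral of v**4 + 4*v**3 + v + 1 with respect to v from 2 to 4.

2232/5

By the power rule, an antiderivative is F(v) = v**5/5 + v**4 + v**2/2 + v.
Then F(4) - F(2) = (2364/5) - (132/5) = 2232/5.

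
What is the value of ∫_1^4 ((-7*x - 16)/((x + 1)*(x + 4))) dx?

Factor the denominator: x**2 + 5*x + 4 = (x + 4)(x + 1).
Partial fractions: (-7*x - 16)/((x + 1)*(x + 4)) = -4/(x + 4) - 3/(x + 1).
An antiderivative is F(x) = -3*log(x + 1) - 4*log(x + 4).
Then F(4) - F(1) = (-12*log(2) - 3*log(5)) - (-4*log(5) - 3*log(2)) = -9*log(2) + log(5).

-9*log(2) + log(5)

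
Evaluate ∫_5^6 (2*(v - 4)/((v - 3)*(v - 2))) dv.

Factor the denominator: v**2 - 5*v + 6 = (v - 2)(v - 3).
Partial fractions: 2*(v - 4)/((v - 3)*(v - 2)) = 4/(v - 2) - 2/(v - 3).
An antiderivative is F(v) = -2*log(v - 3) + 4*log(v - 2).
Then F(6) - F(5) = (-2*log(3) + 8*log(2)) - (log(81/4)) = -6*log(3) + 10*log(2).

-6*log(3) + 10*log(2)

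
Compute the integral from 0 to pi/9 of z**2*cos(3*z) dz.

-sqrt(3)/27 + sqrt(3)*pi**2/486 + pi/81

Integrate by parts twice (u = z^2, dv = cos(3*z) dz).
An antiderivative is F(z) = z**2*sin(3*z)/3 + 2*z*cos(3*z)/9 - 2*sin(3*z)/27.
Then F(pi/9) - F(0) = (-sqrt(3)/27 + sqrt(3)*pi**2/486 + pi/81) - (0) = -sqrt(3)/27 + sqrt(3)*pi**2/486 + pi/81.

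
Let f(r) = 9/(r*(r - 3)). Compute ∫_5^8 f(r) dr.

-12*log(2) + 6*log(5)

Factor the denominator: r**2 - 3*r = r(r - 3).
Partial fractions: 9/(r*(r - 3)) = -3/r + 3/(r - 3).
An antiderivative is F(r) = -3*log(r) + 3*log(r - 3).
Then F(8) - F(5) = (-9*log(2) + 3*log(5)) - (-3*log(5) + 3*log(2)) = -12*log(2) + 6*log(5).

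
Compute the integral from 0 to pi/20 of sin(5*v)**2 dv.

Use the identity sin^2(5*v) = (1 - cos(10*v))/2.
An antiderivative is F(v) = v/2 - sin(10*v)/20.
Then F(pi/20) - F(0) = (-1/20 + pi/40) - (0) = -1/20 + pi/40.

-1/20 + pi/40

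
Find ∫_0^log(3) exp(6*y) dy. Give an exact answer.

Let u = exp(y), so du = exp(y) dy. When y = 0, u = 1; when y = log(3), u = 3.
The integral becomes ∫ u**5 du from 1 to 3, with antiderivative u**6/6.
Back in y: F(y) = exp(6*y)/6.
Then F(log(3)) - F(0) = (243/2) - (1/6) = 364/3.

364/3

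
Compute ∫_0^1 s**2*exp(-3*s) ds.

Integrate by parts twice (u = s^2, dv = exp(-3*s) ds).
An antiderivative is F(s) = (-9*s**2 - 6*s - 2)*exp(-3*s)/27.
Then F(1) - F(0) = (-17*exp(-3)/27) - (-2/27) = 2/27 - 17*exp(-3)/27.

2/27 - 17*exp(-3)/27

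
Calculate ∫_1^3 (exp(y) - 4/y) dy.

An antiderivative is F(y) = exp(y) - 4*log(y).
Then F(3) - F(1) = (-log(81) + exp(3)) - (exp(1)) = -log(81) - exp(1) + exp(3).

-log(81) - exp(1) + exp(3)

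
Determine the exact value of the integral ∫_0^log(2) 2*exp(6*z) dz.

21

Let u = exp(z), so du = exp(z) dz. When z = 0, u = 1; when z = log(2), u = 2.
The integral becomes 2·∫ u**5 du from 1 to 2, with antiderivative u**6/3.
Back in z: F(z) = exp(6*z)/3.
Then F(log(2)) - F(0) = (64/3) - (1/3) = 21.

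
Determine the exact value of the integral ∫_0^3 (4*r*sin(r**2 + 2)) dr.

Let u = r**2 + 2, so du = 2*r dr. When r = 0, u = 2; when r = 3, u = 11.
The integral becomes 2·∫ sin(u) du from 2 to 11, with antiderivative -2*cos(u).
Back in r: F(r) = -2*cos(r**2 + 2).
Then F(3) - F(0) = (-2*cos(11)) - (-2*cos(2)) = 2*cos(2) - 2*cos(11).

2*cos(2) - 2*cos(11)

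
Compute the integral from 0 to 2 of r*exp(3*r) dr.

1/9 + 5*exp(6)/9

Integrate by parts once (u = r, dv = exp(3*r) dr).
An antiderivative is F(r) = (3*r - 1)*exp(3*r)/9.
Then F(2) - F(0) = (5*exp(6)/9) - (-1/9) = 1/9 + 5*exp(6)/9.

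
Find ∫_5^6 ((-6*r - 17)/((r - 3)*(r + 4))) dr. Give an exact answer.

Factor the denominator: r**2 + r - 12 = (r + 4)(r - 3).
Partial fractions: (-6*r - 17)/((r - 3)*(r + 4)) = -1/(r + 4) - 5/(r - 3).
An antiderivative is F(r) = -5*log(r - 3) - log(r + 4).
Then F(6) - F(5) = (-5*log(3) - log(5) - log(2)) - (-5*log(2) - 2*log(3)) = -3*log(3) - log(5) + 4*log(2).

-3*log(3) - log(5) + 4*log(2)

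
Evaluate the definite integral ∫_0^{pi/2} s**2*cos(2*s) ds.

-pi/4

Integrate by parts twice (u = s^2, dv = cos(2*s) ds).
An antiderivative is F(s) = s**2*sin(2*s)/2 + s*cos(2*s)/2 - sin(2*s)/4.
Then F(pi/2) - F(0) = (-pi/4) - (0) = -pi/4.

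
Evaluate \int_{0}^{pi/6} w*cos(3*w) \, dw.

Integrate by parts once (u = w, dv = cos(3*w) dw).
An antiderivative is F(w) = w*sin(3*w)/3 + cos(3*w)/9.
Then F(pi/6) - F(0) = (pi/18) - (1/9) = -1/9 + pi/18.

-1/9 + pi/18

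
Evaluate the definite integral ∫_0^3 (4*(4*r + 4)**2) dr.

Let u = 4*r + 4, so du = 4 dr. When r = 0, u = 4; when r = 3, u = 16.
The integral becomes ∫ u**2 du from 4 to 16, with antiderivative u**3/3.
Back in r: F(r) = (4*r + 4)**3/3.
Then F(3) - F(0) = (4096/3) - (64/3) = 1344.

1344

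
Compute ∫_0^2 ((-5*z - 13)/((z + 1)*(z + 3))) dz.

-3*log(3) - log(5)

Factor the denominator: z**2 + 4*z + 3 = (z + 3)(z + 1).
Partial fractions: (-5*z - 13)/((z + 1)*(z + 3)) = -1/(z + 3) - 4/(z + 1).
An antiderivative is F(z) = -4*log(z + 1) - log(z + 3).
Then F(2) - F(0) = (-4*log(3) - log(5)) - (-log(3)) = -3*log(3) - log(5).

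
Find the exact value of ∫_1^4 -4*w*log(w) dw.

Integrate by parts once (u = ln w, dv = -4*w dw).
An antiderivative is F(w) = -w**2*(2*log(w) - 1).
Then F(4) - F(1) = (16 - 64*log(2)) - (1) = 15 - 64*log(2).

15 - 64*log(2)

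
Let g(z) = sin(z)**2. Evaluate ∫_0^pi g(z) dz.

Use the identity sin^2(z) = (1 - cos(2*z))/2.
An antiderivative is F(z) = z/2 - sin(2*z)/4.
Then F(pi) - F(0) = (pi/2) - (0) = pi/2.

pi/2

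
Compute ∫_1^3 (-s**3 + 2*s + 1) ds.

-10

By the power rule, an antiderivative is F(s) = -s**4/4 + s**2 + s.
Then F(3) - F(1) = (-33/4) - (7/4) = -10.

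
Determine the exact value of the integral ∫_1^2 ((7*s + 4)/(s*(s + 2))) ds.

Factor the denominator: s**2 + 2*s = (s + 2)s.
Partial fractions: (7*s + 4)/(s*(s + 2)) = 5/(s + 2) + 2/s.
An antiderivative is F(s) = 2*log(s) + 5*log(s + 2).
Then F(2) - F(1) = (12*log(2)) - (5*log(3)) = -5*log(3) + 12*log(2).

-5*log(3) + 12*log(2)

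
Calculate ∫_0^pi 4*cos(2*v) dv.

0

An antiderivative is F(v) = 2*sin(2*v).
Then F(pi) - F(0) = (0) - (0) = 0.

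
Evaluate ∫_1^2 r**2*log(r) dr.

Integrate by parts once (u = ln r, dv = r**2 dr).
An antiderivative is F(r) = r**3*(3*log(r) - 1)/9.
Then F(2) - F(1) = (-8/9 + 8*log(2)/3) - (-1/9) = -7/9 + 8*log(2)/3.

-7/9 + 8*log(2)/3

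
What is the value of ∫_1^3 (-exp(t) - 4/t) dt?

-exp(3) - log(81) + exp(1)

An antiderivative is F(t) = -exp(t) - 4*log(t).
Then F(3) - F(1) = (-exp(3) - log(81)) - (-exp(1)) = -exp(3) - log(81) + exp(1).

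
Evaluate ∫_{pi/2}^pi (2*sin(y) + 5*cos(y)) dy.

An antiderivative is F(y) = 5*sin(y) - 2*cos(y).
Then F(pi) - F(pi/2) = (2) - (5) = -3.

-3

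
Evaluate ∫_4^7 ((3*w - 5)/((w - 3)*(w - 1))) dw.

Factor the denominator: w**2 - 4*w + 3 = (w - 1)(w - 3).
Partial fractions: (3*w - 5)/((w - 3)*(w - 1)) = 1/(w - 1) + 2/(w - 3).
An antiderivative is F(w) = 2*log(w - 3) + log(w - 1).
Then F(7) - F(4) = (log(96)) - (log(3)) = log(32).

log(32)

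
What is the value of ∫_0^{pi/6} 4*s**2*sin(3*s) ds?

-8/27 + 4*pi/27

Integrate by parts twice (u = s^2, dv = 4*sin(3*s) ds).
An antiderivative is F(s) = -4*s**2*cos(3*s)/3 + 8*s*sin(3*s)/9 + 8*cos(3*s)/27.
Then F(pi/6) - F(0) = (4*pi/27) - (8/27) = -8/27 + 4*pi/27.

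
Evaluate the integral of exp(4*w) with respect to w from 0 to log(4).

255/4

Let u = exp(w), so du = exp(w) dw. When w = 0, u = 1; when w = log(4), u = 4.
The integral becomes ∫ u**3 du from 1 to 4, with antiderivative u**4/4.
Back in w: F(w) = exp(4*w)/4.
Then F(log(4)) - F(0) = (64) - (1/4) = 255/4.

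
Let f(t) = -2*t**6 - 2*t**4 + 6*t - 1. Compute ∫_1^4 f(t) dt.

By the power rule, an antiderivative is F(t) = -2*t**7/7 - 2*t**5/5 + 3*t**2 - t.
Then F(4) - F(1) = (-176636/35) - (46/35) = -176682/35.

-176682/35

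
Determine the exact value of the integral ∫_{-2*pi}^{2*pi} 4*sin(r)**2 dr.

8*pi

Use the identity sin^2(r) = (1 - cos(2*r))/2.
An antiderivative is F(r) = 2*r - sin(2*r).
Then F(2*pi) - F(-2*pi) = (4*pi) - (-4*pi) = 8*pi.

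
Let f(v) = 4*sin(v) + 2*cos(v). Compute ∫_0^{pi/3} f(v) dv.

An antiderivative is F(v) = 2*sin(v) - 4*cos(v).
Then F(pi/3) - F(0) = (-2 + sqrt(3)) - (-4) = sqrt(3) + 2.

sqrt(3) + 2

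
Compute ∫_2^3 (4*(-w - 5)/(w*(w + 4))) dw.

Factor the denominator: w**2 + 4*w = (w + 4)w.
Partial fractions: 4*(-w - 5)/(w*(w + 4)) = 1/(w + 4) - 5/w.
An antiderivative is F(w) = -5*log(w) + log(w + 4).
Then F(3) - F(2) = (-5*log(3) + log(7)) - (log(3/16)) = -6*log(3) + log(7) + 4*log(2).

-6*log(3) + log(7) + 4*log(2)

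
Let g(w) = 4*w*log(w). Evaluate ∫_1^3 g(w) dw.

Integrate by parts once (u = ln w, dv = 4*w dw).
An antiderivative is F(w) = w**2*(2*log(w) - 1).
Then F(3) - F(1) = (-9 + 18*log(3)) - (-1) = -8 + 18*log(3).

-8 + 18*log(3)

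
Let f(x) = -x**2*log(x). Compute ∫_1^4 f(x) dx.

Integrate by parts once (u = ln x, dv = -x**2 dx).
An antiderivative is F(x) = -x**3*(3*log(x) - 1)/9.
Then F(4) - F(1) = (64/9 - 128*log(2)/3) - (1/9) = 7 - 128*log(2)/3.

7 - 128*log(2)/3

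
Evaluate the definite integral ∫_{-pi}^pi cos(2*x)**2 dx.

pi

Use the identity cos^2(2*x) = (1 + cos(4*x))/2.
An antiderivative is F(x) = x/2 + sin(4*x)/8.
Then F(pi) - F(-pi) = (pi/2) - (-pi/2) = pi.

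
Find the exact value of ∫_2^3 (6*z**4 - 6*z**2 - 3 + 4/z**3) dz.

By the power rule, an antiderivative is F(z) = 6*z**5/5 - 2*z**3 - 3*z - 2/z**2.
Then F(3) - F(2) = (10277/45) - (159/10) = 19123/90.

19123/90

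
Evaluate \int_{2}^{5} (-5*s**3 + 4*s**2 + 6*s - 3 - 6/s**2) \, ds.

-11061/20

By the power rule, an antiderivative is F(s) = -5*s**4/4 + 4*s**3/3 + 3*s**2 - 3*s + 6/s.
Then F(5) - F(2) = (-33203/60) - (-1/3) = -11061/20.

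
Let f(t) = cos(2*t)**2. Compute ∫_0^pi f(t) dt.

Use the identity cos^2(2*t) = (1 + cos(4*t))/2.
An antiderivative is F(t) = t/2 + sin(4*t)/8.
Then F(pi) - F(0) = (pi/2) - (0) = pi/2.

pi/2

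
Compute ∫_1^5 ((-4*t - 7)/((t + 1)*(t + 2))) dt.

Factor the denominator: t**2 + 3*t + 2 = (t + 2)(t + 1).
Partial fractions: (-4*t - 7)/((t + 1)*(t + 2)) = -1/(t + 2) - 3/(t + 1).
An antiderivative is F(t) = -3*log(t + 1) - log(t + 2).
Then F(5) - F(1) = (-3*log(3) - 3*log(2) - log(7)) - (-log(24)) = -log(63).

-log(63)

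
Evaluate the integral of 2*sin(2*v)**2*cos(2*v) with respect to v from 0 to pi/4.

Let u = sin(2*v), so du = 2*cos(2*v) dv. When v = 0, u = 0; when v = pi/4, u = 1.
The integral becomes ∫ u**2 du from 0 to 1, with antiderivative u**3/3.
Back in v: F(v) = sin(2*v)**3/3.
Then F(pi/4) - F(0) = (1/3) - (0) = 1/3.

1/3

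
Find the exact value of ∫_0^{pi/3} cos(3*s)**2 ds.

Use the identity cos^2(3*s) = (1 + cos(6*s))/2.
An antiderivative is F(s) = s/2 + sin(6*s)/12.
Then F(pi/3) - F(0) = (pi/6) - (0) = pi/6.

pi/6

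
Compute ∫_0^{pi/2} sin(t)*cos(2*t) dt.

Use the identity sin(t)cos(2*t) = [sin(3*t) + sin(-t)]/2.
An antiderivative is F(t) = cos(t)/2 - cos(3*t)/6.
Then F(pi/2) - F(0) = (0) - (1/3) = -1/3.

-1/3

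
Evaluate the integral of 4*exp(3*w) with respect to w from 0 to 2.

An antiderivative is F(w) = 4*exp(3*w)/3.
Then F(2) - F(0) = (4*exp(6)/3) - (4/3) = -4/3 + 4*exp(6)/3.

-4/3 + 4*exp(6)/3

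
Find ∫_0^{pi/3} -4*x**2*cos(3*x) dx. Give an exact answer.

Integrate by parts twice (u = x^2, dv = -4*cos(3*x) dx).
An antiderivative is F(x) = -4*x**2*sin(3*x)/3 - 8*x*cos(3*x)/9 + 8*sin(3*x)/27.
Then F(pi/3) - F(0) = (8*pi/27) - (0) = 8*pi/27.

8*pi/27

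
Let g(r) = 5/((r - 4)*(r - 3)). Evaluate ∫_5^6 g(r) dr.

-5*log(3) + 10*log(2)

Factor the denominator: r**2 - 7*r + 12 = (r - 3)(r - 4).
Partial fractions: 5/((r - 4)*(r - 3)) = -5/(r - 3) + 5/(r - 4).
An antiderivative is F(r) = 5*log(r - 4) - 5*log(r - 3).
Then F(6) - F(5) = (-5*log(3) + 5*log(2)) - (-log(32)) = -5*log(3) + 10*log(2).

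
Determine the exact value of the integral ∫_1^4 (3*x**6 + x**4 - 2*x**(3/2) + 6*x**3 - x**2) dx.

By the power rule, an antiderivative is F(x) = 3*x**7/7 - 4*x**(5/2)/5 + x**5/5 + 3*x**4/2 - x**3/3.
Then F(4) - F(1) = (794176/105) - (209/210) = 529381/70.

529381/70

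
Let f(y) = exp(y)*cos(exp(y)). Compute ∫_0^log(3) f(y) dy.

-sin(1) + sin(3)

Let u = exp(y), so du = exp(y) dy. When y = 0, u = 1; when y = log(3), u = 3.
The integral becomes ∫ cos(u) du from 1 to 3, with antiderivative sin(u).
Back in y: F(y) = sin(exp(y)).
Then F(log(3)) - F(0) = (sin(3)) - (sin(1)) = -sin(1) + sin(3).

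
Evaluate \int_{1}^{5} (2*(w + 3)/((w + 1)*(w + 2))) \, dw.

Factor the denominator: w**2 + 3*w + 2 = (w + 2)(w + 1).
Partial fractions: 2*(w + 3)/((w + 1)*(w + 2)) = -2/(w + 2) + 4/(w + 1).
An antiderivative is F(w) = 4*log(w + 1) - 2*log(w + 2).
Then F(5) - F(1) = (-2*log(7) + 4*log(2) + 4*log(3)) - (log(16/9)) = -2*log(7) + 6*log(3).

-2*log(7) + 6*log(3)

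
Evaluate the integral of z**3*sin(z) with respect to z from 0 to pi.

pi*(-6 + pi**2)

Integrate by parts 3 times (u = z^3, dv = sin(z) dz).
An antiderivative is F(z) = -z**3*cos(z) + 3*z**2*sin(z) + 6*z*cos(z) - 6*sin(z).
Then F(pi) - F(0) = (pi*(-6 + pi**2)) - (0) = pi*(-6 + pi**2).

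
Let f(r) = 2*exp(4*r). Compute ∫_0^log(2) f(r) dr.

Let u = exp(r), so du = exp(r) dr. When r = 0, u = 1; when r = log(2), u = 2.
The integral becomes 2·∫ u**3 du from 1 to 2, with antiderivative u**4/2.
Back in r: F(r) = exp(4*r)/2.
Then F(log(2)) - F(0) = (8) - (1/2) = 15/2.

15/2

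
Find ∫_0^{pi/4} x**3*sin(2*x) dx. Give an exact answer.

Integrate by parts 3 times (u = x^3, dv = sin(2*x) dx).
An antiderivative is F(x) = -x**3*cos(2*x)/2 + 3*x**2*sin(2*x)/4 + 3*x*cos(2*x)/4 - 3*sin(2*x)/8.
Then F(pi/4) - F(0) = (-3/8 + 3*pi**2/64) - (0) = -3/8 + 3*pi**2/64.

-3/8 + 3*pi**2/64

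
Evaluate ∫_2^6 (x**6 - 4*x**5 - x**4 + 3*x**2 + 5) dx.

By the power rule, an antiderivative is F(x) = x**7/7 - 2*x**6/3 - x**5/5 + x**3 + 5*x.
Then F(6) - F(2) = (265218/35) - (-1342/105) = 796996/105.

796996/105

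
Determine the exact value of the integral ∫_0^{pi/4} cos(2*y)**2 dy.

Use the identity cos^2(2*y) = (1 + cos(4*y))/2.
An antiderivative is F(y) = y/2 + sin(4*y)/8.
Then F(pi/4) - F(0) = (pi/8) - (0) = pi/8.

pi/8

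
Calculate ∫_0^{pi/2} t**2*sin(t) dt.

Integrate by parts twice (u = t^2, dv = sin(t) dt).
An antiderivative is F(t) = -t**2*cos(t) + 2*t*sin(t) + 2*cos(t).
Then F(pi/2) - F(0) = (pi) - (2) = -2 + pi.

-2 + pi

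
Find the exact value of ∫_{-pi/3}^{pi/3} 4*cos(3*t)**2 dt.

Use the identity cos^2(3*t) = (1 + cos(6*t))/2.
An antiderivative is F(t) = 2*t + sin(6*t)/3.
Then F(pi/3) - F(-pi/3) = (2*pi/3) - (-2*pi/3) = 4*pi/3.

4*pi/3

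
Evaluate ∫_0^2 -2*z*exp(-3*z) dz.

Integrate by parts once (u = z, dv = -2*exp(-3*z) dz).
An antiderivative is F(z) = (6*z + 2)*exp(-3*z)/9.
Then F(2) - F(0) = (14*exp(-6)/9) - (2/9) = -2/9 + 14*exp(-6)/9.

-2/9 + 14*exp(-6)/9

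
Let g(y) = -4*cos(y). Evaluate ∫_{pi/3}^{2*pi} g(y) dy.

An antiderivative is F(y) = -4*sin(y).
Then F(2*pi) - F(pi/3) = (0) - (-2*sqrt(3)) = 2*sqrt(3).

2*sqrt(3)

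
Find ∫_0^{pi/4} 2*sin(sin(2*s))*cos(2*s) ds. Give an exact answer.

1 - cos(1)

Let u = sin(2*s), so du = 2*cos(2*s) ds. When s = 0, u = 0; when s = pi/4, u = 1.
The integral becomes ∫ sin(u) du from 0 to 1, with antiderivative -cos(u).
Back in s: F(s) = -cos(sin(2*s)).
Then F(pi/4) - F(0) = (-cos(1)) - (-1) = 1 - cos(1).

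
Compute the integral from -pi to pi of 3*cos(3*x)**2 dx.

Use the identity cos^2(3*x) = (1 + cos(6*x))/2.
An antiderivative is F(x) = 3*x/2 + sin(6*x)/4.
Then F(pi) - F(-pi) = (3*pi/2) - (-3*pi/2) = 3*pi.

3*pi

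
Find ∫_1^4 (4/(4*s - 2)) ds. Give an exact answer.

log(7)

An antiderivative is F(s) = log(4*s - 2).
Then F(4) - F(1) = (log(14)) - (log(2)) = log(7).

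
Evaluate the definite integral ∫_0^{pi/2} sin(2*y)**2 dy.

Use the identity sin^2(2*y) = (1 - cos(4*y))/2.
An antiderivative is F(y) = y/2 - sin(4*y)/8.
Then F(pi/2) - F(0) = (pi/4) - (0) = pi/4.

pi/4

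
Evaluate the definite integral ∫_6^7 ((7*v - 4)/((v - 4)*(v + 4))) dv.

Factor the denominator: v**2 - 16 = (v + 4)(v - 4).
Partial fractions: (7*v - 4)/((v - 4)*(v + 4)) = 4/(v + 4) + 3/(v - 4).
An antiderivative is F(v) = 3*log(v - 4) + 4*log(v + 4).
Then F(7) - F(6) = (3*log(3) + 4*log(11)) - (7*log(2) + 4*log(5)) = -4*log(5) - 7*log(2) + 3*log(3) + 4*log(11).

-4*log(5) - 7*log(2) + 3*log(3) + 4*log(11)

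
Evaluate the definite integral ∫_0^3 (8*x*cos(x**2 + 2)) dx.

4*sin(11) - 4*sin(2)

Let u = x**2 + 2, so du = 2*x dx. When x = 0, u = 2; when x = 3, u = 11.
The integral becomes 4·∫ cos(u) du from 2 to 11, with antiderivative 4*sin(u).
Back in x: F(x) = 4*sin(x**2 + 2).
Then F(3) - F(0) = (4*sin(11)) - (4*sin(2)) = 4*sin(11) - 4*sin(2).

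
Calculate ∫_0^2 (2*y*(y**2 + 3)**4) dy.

Let u = y**2 + 3, so du = 2*y dy. When y = 0, u = 3; when y = 2, u = 7.
The integral becomes ∫ u**4 du from 3 to 7, with antiderivative u**5/5.
Back in y: F(y) = (y**2 + 3)**5/5.
Then F(2) - F(0) = (16807/5) - (243/5) = 16564/5.

16564/5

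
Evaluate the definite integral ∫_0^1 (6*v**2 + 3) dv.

By the power rule, an antiderivative is F(v) = 2*v**3 + 3*v.
Then F(1) - F(0) = (5) - (0) = 5.

5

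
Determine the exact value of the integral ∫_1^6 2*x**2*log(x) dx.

Integrate by parts once (u = ln x, dv = 2*x**2 dx).
An antiderivative is F(x) = 2*x**3*(3*log(x) - 1)/9.
Then F(6) - F(1) = (-48 + 144*log(2) + 144*log(3)) - (-2/9) = -430/9 + 144*log(2) + 144*log(3).

-430/9 + 144*log(2) + 144*log(3)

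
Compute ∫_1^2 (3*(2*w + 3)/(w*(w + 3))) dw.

-3*log(2) + 3*log(5)

Factor the denominator: w**2 + 3*w = (w + 3)w.
Partial fractions: 3*(2*w + 3)/(w*(w + 3)) = 3/(w + 3) + 3/w.
An antiderivative is F(w) = 3*log(w) + 3*log(w + 3).
Then F(2) - F(1) = (3*log(2) + 3*log(5)) - (log(64)) = -3*log(2) + 3*log(5).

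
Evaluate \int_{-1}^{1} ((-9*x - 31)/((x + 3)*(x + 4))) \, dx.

Factor the denominator: x**2 + 7*x + 12 = (x + 4)(x + 3).
Partial fractions: (-9*x - 31)/((x + 3)*(x + 4)) = -5/(x + 4) - 4/(x + 3).
An antiderivative is F(x) = -4*log(x + 3) - 5*log(x + 4).
Then F(1) - F(-1) = (-5*log(5) - 8*log(2)) - (-5*log(3) - 4*log(2)) = -5*log(5) - 4*log(2) + 5*log(3).

-5*log(5) - 4*log(2) + 5*log(3)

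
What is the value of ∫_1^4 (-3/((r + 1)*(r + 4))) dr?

Factor the denominator: r**2 + 5*r + 4 = (r + 4)(r + 1).
Partial fractions: -3/((r + 1)*(r + 4)) = 1/(r + 4) - 1/(r + 1).
An antiderivative is F(r) = -log(r + 1) + log(r + 4).
Then F(4) - F(1) = (log(8/5)) - (log(5/2)) = log(16/25).

log(16/25)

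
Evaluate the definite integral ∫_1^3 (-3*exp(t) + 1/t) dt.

-3*exp(3) + log(3) + 3*exp(1)

An antiderivative is F(t) = -3*exp(t) + log(t).
Then F(3) - F(1) = (-3*exp(3) + log(3)) - (-3*exp(1)) = -3*exp(3) + log(3) + 3*exp(1).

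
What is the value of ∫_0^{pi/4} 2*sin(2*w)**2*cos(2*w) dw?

Let u = sin(2*w), so du = 2*cos(2*w) dw. When w = 0, u = 0; when w = pi/4, u = 1.
The integral becomes ∫ u**2 du from 0 to 1, with antiderivative u**3/3.
Back in w: F(w) = sin(2*w)**3/3.
Then F(pi/4) - F(0) = (1/3) - (0) = 1/3.

1/3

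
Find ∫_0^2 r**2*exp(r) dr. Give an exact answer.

-2 + 2*exp(2)

Integrate by parts twice (u = r^2, dv = exp(r) dr).
An antiderivative is F(r) = (r**2 - 2*r + 2)*exp(r).
Then F(2) - F(0) = (2*exp(2)) - (2) = -2 + 2*exp(2).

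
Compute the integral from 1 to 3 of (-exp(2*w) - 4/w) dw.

-exp(6)/2 - log(81) + exp(2)/2

An antiderivative is F(w) = -exp(2*w)/2 - 4*log(w).
Then F(3) - F(1) = (-exp(6)/2 - log(81)) - (-exp(2)/2) = -exp(6)/2 - log(81) + exp(2)/2.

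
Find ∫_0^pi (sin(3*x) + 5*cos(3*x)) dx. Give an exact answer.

An antiderivative is F(x) = 5*sin(3*x)/3 - cos(3*x)/3.
Then F(pi) - F(0) = (1/3) - (-1/3) = 2/3.

2/3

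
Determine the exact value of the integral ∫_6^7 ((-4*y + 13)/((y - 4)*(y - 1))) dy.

Factor the denominator: y**2 - 5*y + 4 = (y - 1)(y - 4).
Partial fractions: (-4*y + 13)/((y - 4)*(y - 1)) = -3/(y - 1) - 1/(y - 4).
An antiderivative is F(y) = -log(y - 4) - 3*log(y - 1).
Then F(7) - F(6) = (-4*log(3) - 3*log(2)) - (-3*log(5) - log(2)) = -4*log(3) - 2*log(2) + 3*log(5).

-4*log(3) - 2*log(2) + 3*log(5)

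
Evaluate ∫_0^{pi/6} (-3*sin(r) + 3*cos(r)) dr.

An antiderivative is F(r) = 3*sin(r) + 3*cos(r).
Then F(pi/6) - F(0) = (3/2 + 3*sqrt(3)/2) - (3) = -3/2 + 3*sqrt(3)/2.

-3/2 + 3*sqrt(3)/2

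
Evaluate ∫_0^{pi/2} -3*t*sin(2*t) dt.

Integrate by parts once (u = t, dv = -3*sin(2*t) dt).
An antiderivative is F(t) = 3*t*cos(2*t)/2 - 3*sin(2*t)/4.
Then F(pi/2) - F(0) = (-3*pi/4) - (0) = -3*pi/4.

-3*pi/4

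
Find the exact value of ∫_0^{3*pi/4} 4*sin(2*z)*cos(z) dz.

Use the identity sin(2*z)cos(z) = [sin(3*z) + sin(z)]/2.
An antiderivative is F(z) = -2*cos(z) - 2*cos(3*z)/3.
Then F(3*pi/4) - F(0) = (2*sqrt(2)/3) - (-8/3) = 2*sqrt(2)/3 + 8/3.

2*sqrt(2)/3 + 8/3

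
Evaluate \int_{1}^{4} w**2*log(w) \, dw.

Integrate by parts once (u = ln w, dv = w**2 dw).
An antiderivative is F(w) = w**3*(3*log(w) - 1)/9.
Then F(4) - F(1) = (-64/9 + 128*log(2)/3) - (-1/9) = -7 + 128*log(2)/3.

-7 + 128*log(2)/3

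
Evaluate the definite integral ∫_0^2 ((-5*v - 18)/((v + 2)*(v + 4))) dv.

-log(24)

Factor the denominator: v**2 + 6*v + 8 = (v + 4)(v + 2).
Partial fractions: (-5*v - 18)/((v + 2)*(v + 4)) = -1/(v + 4) - 4/(v + 2).
An antiderivative is F(v) = -4*log(v + 2) - log(v + 4).
Then F(2) - F(0) = (-9*log(2) - log(3)) - (-log(64)) = -log(24).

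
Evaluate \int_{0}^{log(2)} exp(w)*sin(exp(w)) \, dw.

Let u = exp(w), so du = exp(w) dw. When w = 0, u = 1; when w = log(2), u = 2.
The integral becomes ∫ sin(u) du from 1 to 2, with antiderivative -cos(u).
Back in w: F(w) = -cos(exp(w)).
Then F(log(2)) - F(0) = (-cos(2)) - (-cos(1)) = -cos(2) + cos(1).

-cos(2) + cos(1)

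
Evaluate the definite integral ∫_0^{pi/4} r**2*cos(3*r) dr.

sqrt(2)*(-24*pi - 32 + 9*pi**2)/864

Integrate by parts twice (u = r^2, dv = cos(3*r) dr).
An antiderivative is F(r) = r**2*sin(3*r)/3 + 2*r*cos(3*r)/9 - 2*sin(3*r)/27.
Then F(pi/4) - F(0) = (sqrt(2)*(-24*pi - 32 + 9*pi**2)/864) - (0) = sqrt(2)*(-24*pi - 32 + 9*pi**2)/864.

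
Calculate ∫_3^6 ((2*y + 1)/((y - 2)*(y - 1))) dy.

Factor the denominator: y**2 - 3*y + 2 = (y - 1)(y - 2).
Partial fractions: (2*y + 1)/((y - 2)*(y - 1)) = -3/(y - 1) + 5/(y - 2).
An antiderivative is F(y) = 5*log(y - 2) - 3*log(y - 1).
Then F(6) - F(3) = (-3*log(5) + 10*log(2)) - (-log(8)) = -3*log(5) + 13*log(2).

-3*log(5) + 13*log(2)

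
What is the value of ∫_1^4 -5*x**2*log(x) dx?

Integrate by parts once (u = ln x, dv = -5*x**2 dx).
An antiderivative is F(x) = -5*x**3*(3*log(x) - 1)/9.
Then F(4) - F(1) = (320/9 - 640*log(2)/3) - (5/9) = 35 - 640*log(2)/3.

35 - 640*log(2)/3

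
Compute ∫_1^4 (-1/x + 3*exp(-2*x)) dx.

-2*log(2) - 3*exp(-8)/2 + 3*exp(-2)/2

An antiderivative is F(x) = -log(x) - 3*exp(-2*x)/2.
Then F(4) - F(1) = (-2*log(2) - 3*exp(-8)/2) - (-3*exp(-2)/2) = -2*log(2) - 3*exp(-8)/2 + 3*exp(-2)/2.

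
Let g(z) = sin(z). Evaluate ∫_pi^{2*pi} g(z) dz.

An antiderivative is F(z) = -cos(z).
Then F(2*pi) - F(pi) = (-1) - (1) = -2.

-2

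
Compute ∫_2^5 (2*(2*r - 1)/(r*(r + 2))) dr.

-9*log(2) - log(5) + 5*log(7)

Factor the denominator: r**2 + 2*r = (r + 2)r.
Partial fractions: 2*(2*r - 1)/(r*(r + 2)) = 5/(r + 2) - 1/r.
An antiderivative is F(r) = -log(r) + 5*log(r + 2).
Then F(5) - F(2) = (-log(5) + 5*log(7)) - (9*log(2)) = -9*log(2) - log(5) + 5*log(7).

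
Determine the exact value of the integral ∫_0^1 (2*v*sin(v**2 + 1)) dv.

Let u = v**2 + 1, so du = 2*v dv. When v = 0, u = 1; when v = 1, u = 2.
The integral becomes ∫ sin(u) du from 1 to 2, with antiderivative -cos(u).
Back in v: F(v) = -cos(v**2 + 1).
Then F(1) - F(0) = (-cos(2)) - (-cos(1)) = -cos(2) + cos(1).

-cos(2) + cos(1)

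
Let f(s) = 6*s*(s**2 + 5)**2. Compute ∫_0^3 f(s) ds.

Let u = s**2 + 5, so du = 2*s ds. When s = 0, u = 5; when s = 3, u = 14.
The integral becomes 3·∫ u**2 du from 5 to 14, with antiderivative u**3.
Back in s: F(s) = (s**2 + 5)**3.
Then F(3) - F(0) = (2744) - (125) = 2619.

2619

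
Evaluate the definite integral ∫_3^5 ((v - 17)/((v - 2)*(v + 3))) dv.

-7*log(3) + 8*log(2)

Factor the denominator: v**2 + v - 6 = (v + 3)(v - 2).
Partial fractions: (v - 17)/((v - 2)*(v + 3)) = 4/(v + 3) - 3/(v - 2).
An antiderivative is F(v) = -3*log(v - 2) + 4*log(v + 3).
Then F(5) - F(3) = (-3*log(3) + 12*log(2)) - (4*log(2) + 4*log(3)) = -7*log(3) + 8*log(2).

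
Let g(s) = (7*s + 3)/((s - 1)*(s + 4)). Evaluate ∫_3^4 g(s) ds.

-5*log(7) + 2*log(3) + 13*log(2)

Factor the denominator: s**2 + 3*s - 4 = (s + 4)(s - 1).
Partial fractions: (7*s + 3)/((s - 1)*(s + 4)) = 5/(s + 4) + 2/(s - 1).
An antiderivative is F(s) = 2*log(s - 1) + 5*log(s + 4).
Then F(4) - F(3) = (2*log(3) + 15*log(2)) - (2*log(2) + 5*log(7)) = -5*log(7) + 2*log(3) + 13*log(2).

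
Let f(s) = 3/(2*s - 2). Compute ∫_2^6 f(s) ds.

3*log(5)/2

An antiderivative is F(s) = 3*log(2*s - 2)/2.
Then F(6) - F(2) = (3*log(10)/2) - (3*log(2)/2) = 3*log(5)/2.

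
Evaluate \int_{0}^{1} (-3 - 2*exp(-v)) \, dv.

An antiderivative is F(v) = -3*v + 2*exp(-v).
Then F(1) - F(0) = (-3 + 2*exp(-1)) - (2) = -5 + 2*exp(-1).

-5 + 2*exp(-1)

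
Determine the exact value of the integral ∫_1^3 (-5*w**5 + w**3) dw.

-1760/3

By the power rule, an antiderivative is F(w) = -5*w**6/6 + w**4/4.
Then F(3) - F(1) = (-2349/4) - (-7/12) = -1760/3.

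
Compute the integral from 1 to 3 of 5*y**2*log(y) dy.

-130/9 + 45*log(3)

Integrate by parts once (u = ln y, dv = 5*y**2 dy).
An antiderivative is F(y) = 5*y**3*(3*log(y) - 1)/9.
Then F(3) - F(1) = (-15 + 45*log(3)) - (-5/9) = -130/9 + 45*log(3).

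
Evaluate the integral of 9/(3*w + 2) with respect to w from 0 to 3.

-3*log(2) + 3*log(11)

Let u = 3*w + 2, so du = 3 dw. When w = 0, u = 2; when w = 3, u = 11.
The integral becomes 3·∫ 1/u du from 2 to 11, with antiderivative 3*log(u).
Back in w: F(w) = 3*log(3*w + 2).
Then F(3) - F(0) = (3*log(11)) - (log(8)) = -3*log(2) + 3*log(11).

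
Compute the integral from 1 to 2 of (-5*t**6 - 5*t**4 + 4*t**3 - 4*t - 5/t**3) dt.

By the power rule, an antiderivative is F(t) = -5*t**7/7 - t**5 + t**4 - 2*t**2 + 5/(2*t**2).
Then F(2) - F(1) = (-6429/56) - (-3/14) = -6417/56.

-6417/56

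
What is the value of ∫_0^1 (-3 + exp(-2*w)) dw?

-5/2 - exp(-2)/2

An antiderivative is F(w) = -3*w - exp(-2*w)/2.
Then F(1) - F(0) = (-3 - exp(-2)/2) - (-1/2) = -5/2 - exp(-2)/2.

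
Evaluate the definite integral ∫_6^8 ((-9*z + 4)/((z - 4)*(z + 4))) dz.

Factor the denominator: z**2 - 16 = (z + 4)(z - 4).
Partial fractions: (-9*z + 4)/((z - 4)*(z + 4)) = -5/(z + 4) - 4/(z - 4).
An antiderivative is F(z) = -4*log(z - 4) - 5*log(z + 4).
Then F(8) - F(6) = (-18*log(2) - 5*log(3)) - (-5*log(5) - 9*log(2)) = -9*log(2) - 5*log(3) + 5*log(5).

-9*log(2) - 5*log(3) + 5*log(5)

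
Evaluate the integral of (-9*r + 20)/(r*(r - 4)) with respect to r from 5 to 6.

Factor the denominator: r**2 - 4*r = r(r - 4).
Partial fractions: (-9*r + 20)/(r*(r - 4)) = -5/r - 4/(r - 4).
An antiderivative is F(r) = -5*log(r) - 4*log(r - 4).
Then F(6) - F(5) = (-9*log(2) - 5*log(3)) - (-5*log(5)) = -9*log(2) - 5*log(3) + 5*log(5).

-9*log(2) - 5*log(3) + 5*log(5)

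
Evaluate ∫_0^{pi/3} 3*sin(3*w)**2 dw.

pi/2

Use the identity sin^2(3*w) = (1 - cos(6*w))/2.
An antiderivative is F(w) = 3*w/2 - sin(6*w)/4.
Then F(pi/3) - F(0) = (pi/2) - (0) = pi/2.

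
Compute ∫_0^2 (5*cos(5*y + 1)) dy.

Let u = 5*y + 1, so du = 5 dy. When y = 0, u = 1; when y = 2, u = 11.
The integral becomes ∫ cos(u) du from 1 to 11, with antiderivative sin(u).
Back in y: F(y) = sin(5*y + 1).
Then F(2) - F(0) = (sin(11)) - (sin(1)) = sin(11) - sin(1).

sin(11) - sin(1)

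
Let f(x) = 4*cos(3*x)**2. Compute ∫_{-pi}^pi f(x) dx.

4*pi

Use the identity cos^2(3*x) = (1 + cos(6*x))/2.
An antiderivative is F(x) = 2*x + sin(6*x)/3.
Then F(pi) - F(-pi) = (2*pi) - (-2*pi) = 4*pi.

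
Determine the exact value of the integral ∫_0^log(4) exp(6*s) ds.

Let u = exp(s), so du = exp(s) ds. When s = 0, u = 1; when s = log(4), u = 4.
The integral becomes ∫ u**5 du from 1 to 4, with antiderivative u**6/6.
Back in s: F(s) = exp(6*s)/6.
Then F(log(4)) - F(0) = (2048/3) - (1/6) = 1365/2.

1365/2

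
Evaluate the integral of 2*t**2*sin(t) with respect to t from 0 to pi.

Integrate by parts twice (u = t^2, dv = 2*sin(t) dt).
An antiderivative is F(t) = -2*t**2*cos(t) + 4*t*sin(t) + 4*cos(t).
Then F(pi) - F(0) = (-4 + 2*pi**2) - (4) = -8 + 2*pi**2.

-8 + 2*pi**2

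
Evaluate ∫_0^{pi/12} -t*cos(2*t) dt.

Integrate by parts once (u = t, dv = -cos(2*t) dt).
An antiderivative is F(t) = -t*sin(2*t)/2 - cos(2*t)/4.
Then F(pi/12) - F(0) = (-sqrt(3)/8 - pi/48) - (-1/4) = -sqrt(3)/8 - pi/48 + 1/4.

-sqrt(3)/8 - pi/48 + 1/4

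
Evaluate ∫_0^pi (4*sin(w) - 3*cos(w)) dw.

8

An antiderivative is F(w) = -3*sin(w) - 4*cos(w).
Then F(pi) - F(0) = (4) - (-4) = 8.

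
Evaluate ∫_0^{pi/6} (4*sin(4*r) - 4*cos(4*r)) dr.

An antiderivative is F(r) = -sin(4*r) - cos(4*r).
Then F(pi/6) - F(0) = (1/2 - sqrt(3)/2) - (-1) = 3/2 - sqrt(3)/2.

3/2 - sqrt(3)/2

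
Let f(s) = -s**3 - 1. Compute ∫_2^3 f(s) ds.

-69/4

By the power rule, an antiderivative is F(s) = -s**4/4 - s.
Then F(3) - F(2) = (-93/4) - (-6) = -69/4.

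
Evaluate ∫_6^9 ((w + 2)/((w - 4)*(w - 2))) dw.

-2*log(7) + log(2) + 3*log(5)

Factor the denominator: w**2 - 6*w + 8 = (w - 2)(w - 4).
Partial fractions: (w + 2)/((w - 4)*(w - 2)) = -2/(w - 2) + 3/(w - 4).
An antiderivative is F(w) = 3*log(w - 4) - 2*log(w - 2).
Then F(9) - F(6) = (-2*log(7) + 3*log(5)) - (-log(2)) = -2*log(7) + log(2) + 3*log(5).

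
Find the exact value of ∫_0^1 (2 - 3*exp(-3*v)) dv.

An antiderivative is F(v) = 2*v + exp(-3*v).
Then F(1) - F(0) = (exp(-3) + 2) - (1) = exp(-3) + 1.

exp(-3) + 1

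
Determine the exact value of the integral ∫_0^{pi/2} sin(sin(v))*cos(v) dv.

Let u = sin(v), so du = cos(v) dv. When v = 0, u = 0; when v = pi/2, u = 1.
The integral becomes ∫ sin(u) du from 0 to 1, with antiderivative -cos(u).
Back in v: F(v) = -cos(sin(v)).
Then F(pi/2) - F(0) = (-cos(1)) - (-1) = 1 - cos(1).

1 - cos(1)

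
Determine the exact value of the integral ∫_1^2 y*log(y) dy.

-3/4 + log(4)

Integrate by parts once (u = ln y, dv = y dy).
An antiderivative is F(y) = y**2*(2*log(y) - 1)/4.
Then F(2) - F(1) = (-1 + log(4)) - (-1/4) = -3/4 + log(4).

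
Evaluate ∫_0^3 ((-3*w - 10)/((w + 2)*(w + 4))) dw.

Factor the denominator: w**2 + 6*w + 8 = (w + 4)(w + 2).
Partial fractions: (-3*w - 10)/((w + 2)*(w + 4)) = -1/(w + 4) - 2/(w + 2).
An antiderivative is F(w) = -2*log(w + 2) - log(w + 4).
Then F(3) - F(0) = (-2*log(5) - log(7)) - (-log(16)) = -2*log(5) - log(7) + 4*log(2).

-2*log(5) - log(7) + 4*log(2)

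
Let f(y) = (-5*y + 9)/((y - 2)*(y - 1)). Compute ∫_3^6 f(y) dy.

Factor the denominator: y**2 - 3*y + 2 = (y - 1)(y - 2).
Partial fractions: (-5*y + 9)/((y - 2)*(y - 1)) = -4/(y - 1) - 1/(y - 2).
An antiderivative is F(y) = -log(y - 2) - 4*log(y - 1).
Then F(6) - F(3) = (-4*log(5) - 2*log(2)) - (-log(16)) = -4*log(5) + 2*log(2).

-4*log(5) + 2*log(2)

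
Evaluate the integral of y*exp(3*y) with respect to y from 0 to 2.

1/9 + 5*exp(6)/9

Integrate by parts once (u = y, dv = exp(3*y) dy).
An antiderivative is F(y) = (3*y - 1)*exp(3*y)/9.
Then F(2) - F(0) = (5*exp(6)/9) - (-1/9) = 1/9 + 5*exp(6)/9.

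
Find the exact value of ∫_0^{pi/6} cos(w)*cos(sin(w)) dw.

sin(1/2)

Let u = sin(w), so du = cos(w) dw. When w = 0, u = 0; when w = pi/6, u = 1/2.
The integral becomes ∫ cos(u) du from 0 to 1/2, with antiderivative sin(u).
Back in w: F(w) = sin(sin(w)).
Then F(pi/6) - F(0) = (sin(1/2)) - (0) = sin(1/2).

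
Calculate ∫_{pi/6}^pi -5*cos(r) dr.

5/2

An antiderivative is F(r) = -5*sin(r).
Then F(pi) - F(pi/6) = (0) - (-5/2) = 5/2.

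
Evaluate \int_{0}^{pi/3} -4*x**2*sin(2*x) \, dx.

-sqrt(3)*pi/3 - pi**2/9 + 3/2

Integrate by parts twice (u = x^2, dv = -4*sin(2*x) dx).
An antiderivative is F(x) = 2*x**2*cos(2*x) - 2*x*sin(2*x) - cos(2*x).
Then F(pi/3) - F(0) = (-sqrt(3)*pi/3 - pi**2/9 + 1/2) - (-1) = -sqrt(3)*pi/3 - pi**2/9 + 3/2.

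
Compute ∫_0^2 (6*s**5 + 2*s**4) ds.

By the power rule, an antiderivative is F(s) = s**6 + 2*s**5/5.
Then F(2) - F(0) = (384/5) - (0) = 384/5.

384/5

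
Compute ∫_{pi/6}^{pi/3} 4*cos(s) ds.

-2 + 2*sqrt(3)

An antiderivative is F(s) = 4*sin(s).
Then F(pi/3) - F(pi/6) = (2*sqrt(3)) - (2) = -2 + 2*sqrt(3).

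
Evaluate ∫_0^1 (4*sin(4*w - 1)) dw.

cos(1) - cos(3)

Let u = 4*w - 1, so du = 4 dw. When w = 0, u = -1; when w = 1, u = 3.
The integral becomes ∫ sin(u) du from -1 to 3, with antiderivative -cos(u).
Back in w: F(w) = -cos(4*w - 1).
Then F(1) - F(0) = (-cos(3)) - (-cos(1)) = cos(1) - cos(3).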